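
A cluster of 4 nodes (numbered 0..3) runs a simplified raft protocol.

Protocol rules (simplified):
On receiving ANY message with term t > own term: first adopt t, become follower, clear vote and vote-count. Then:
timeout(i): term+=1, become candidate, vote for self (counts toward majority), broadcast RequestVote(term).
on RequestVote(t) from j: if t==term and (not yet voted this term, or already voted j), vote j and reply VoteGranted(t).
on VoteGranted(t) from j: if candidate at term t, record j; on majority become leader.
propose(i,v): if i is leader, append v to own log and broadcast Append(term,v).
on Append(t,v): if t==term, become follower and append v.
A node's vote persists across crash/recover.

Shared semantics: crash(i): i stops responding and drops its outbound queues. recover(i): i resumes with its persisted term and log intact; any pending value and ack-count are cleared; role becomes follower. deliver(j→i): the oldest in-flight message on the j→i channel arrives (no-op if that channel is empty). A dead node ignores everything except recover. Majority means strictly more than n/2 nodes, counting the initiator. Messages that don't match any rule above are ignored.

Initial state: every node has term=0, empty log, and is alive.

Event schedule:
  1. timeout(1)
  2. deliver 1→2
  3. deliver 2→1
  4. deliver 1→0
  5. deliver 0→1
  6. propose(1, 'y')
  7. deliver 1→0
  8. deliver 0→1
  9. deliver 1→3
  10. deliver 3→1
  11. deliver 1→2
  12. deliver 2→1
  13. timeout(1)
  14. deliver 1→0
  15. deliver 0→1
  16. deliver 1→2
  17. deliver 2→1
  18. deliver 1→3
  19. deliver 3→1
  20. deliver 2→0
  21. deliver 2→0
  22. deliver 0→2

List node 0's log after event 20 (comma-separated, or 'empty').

y

after 1 — timeout(1): n1:cand/t1/[-]
after 2 — deliver 1→2: n2:foll/t1/[-]
after 3 — deliver 2→1: ·
after 4 — deliver 1→0: n0:foll/t1/[-]
after 5 — deliver 0→1: n1:lead/t1/[-]
after 6 — propose(1,'y'): n1:lead/t1/[y]
after 7 — deliver 1→0: n0:foll/t1/[y]
after 8 — deliver 0→1: ·
after 9 — deliver 1→3: n3:foll/t1/[-]
after 10 — deliver 3→1: ·
after 11 — deliver 1→2: n2:foll/t1/[y]
after 12 — deliver 2→1: ·
after 13 — timeout(1): n1:cand/t2/[y]
after 14 — deliver 1→0: n0:foll/t2/[y]
after 15 — deliver 0→1: ·
after 16 — deliver 1→2: n2:foll/t2/[y]
after 17 — deliver 2→1: n1:lead/t2/[y]
after 18 — deliver 1→3: n3:foll/t1/[y]
after 19 — deliver 3→1: ·
after 20 — deliver 2→0: ·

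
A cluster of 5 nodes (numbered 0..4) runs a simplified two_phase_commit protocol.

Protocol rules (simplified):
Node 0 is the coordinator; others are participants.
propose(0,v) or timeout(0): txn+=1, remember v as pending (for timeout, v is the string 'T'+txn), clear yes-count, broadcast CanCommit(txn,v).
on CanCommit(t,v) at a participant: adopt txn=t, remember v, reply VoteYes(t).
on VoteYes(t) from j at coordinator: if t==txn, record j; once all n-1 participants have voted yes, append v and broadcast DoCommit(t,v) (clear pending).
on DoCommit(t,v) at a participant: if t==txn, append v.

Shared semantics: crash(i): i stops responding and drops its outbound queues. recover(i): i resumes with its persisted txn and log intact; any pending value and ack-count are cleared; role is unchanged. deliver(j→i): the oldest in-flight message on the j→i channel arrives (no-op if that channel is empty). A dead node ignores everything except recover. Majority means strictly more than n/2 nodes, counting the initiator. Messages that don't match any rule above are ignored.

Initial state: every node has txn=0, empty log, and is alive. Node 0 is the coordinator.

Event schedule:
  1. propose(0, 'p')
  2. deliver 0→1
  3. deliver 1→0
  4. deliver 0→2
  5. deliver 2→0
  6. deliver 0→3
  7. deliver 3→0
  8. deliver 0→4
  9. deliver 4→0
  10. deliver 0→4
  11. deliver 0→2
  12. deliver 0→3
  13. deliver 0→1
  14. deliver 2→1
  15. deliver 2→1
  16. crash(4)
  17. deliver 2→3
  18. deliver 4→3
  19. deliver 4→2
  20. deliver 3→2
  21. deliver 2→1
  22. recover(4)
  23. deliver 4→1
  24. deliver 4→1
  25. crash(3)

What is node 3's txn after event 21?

1

[1] propose(0,'p') → N0(coor t1 [-])
[2] deliver 0→1 → N1(part t1 [-])
[3] deliver 1→0 → ∅
[4] deliver 0→2 → N2(part t1 [-])
[5] deliver 2→0 → ∅
[6] deliver 0→3 → N3(part t1 [-])
[7] deliver 3→0 → ∅
[8] deliver 0→4 → N4(part t1 [-])
[9] deliver 4→0 → N0(coor t1 [p])
[10] deliver 0→4 → N4(part t1 [p])
[11] deliver 0→2 → N2(part t1 [p])
[12] deliver 0→3 → N3(part t1 [p])
[13] deliver 0→1 → N1(part t1 [p])
[14] deliver 2→1 → ∅
[15] deliver 2→1 → ∅
[16] crash(4) → N4(✗part t1 [p])
[17] deliver 2→3 → ∅
[18] deliver 4→3 → ∅
[19] deliver 4→2 → ∅
[20] deliver 3→2 → ∅
[21] deliver 2→1 → ∅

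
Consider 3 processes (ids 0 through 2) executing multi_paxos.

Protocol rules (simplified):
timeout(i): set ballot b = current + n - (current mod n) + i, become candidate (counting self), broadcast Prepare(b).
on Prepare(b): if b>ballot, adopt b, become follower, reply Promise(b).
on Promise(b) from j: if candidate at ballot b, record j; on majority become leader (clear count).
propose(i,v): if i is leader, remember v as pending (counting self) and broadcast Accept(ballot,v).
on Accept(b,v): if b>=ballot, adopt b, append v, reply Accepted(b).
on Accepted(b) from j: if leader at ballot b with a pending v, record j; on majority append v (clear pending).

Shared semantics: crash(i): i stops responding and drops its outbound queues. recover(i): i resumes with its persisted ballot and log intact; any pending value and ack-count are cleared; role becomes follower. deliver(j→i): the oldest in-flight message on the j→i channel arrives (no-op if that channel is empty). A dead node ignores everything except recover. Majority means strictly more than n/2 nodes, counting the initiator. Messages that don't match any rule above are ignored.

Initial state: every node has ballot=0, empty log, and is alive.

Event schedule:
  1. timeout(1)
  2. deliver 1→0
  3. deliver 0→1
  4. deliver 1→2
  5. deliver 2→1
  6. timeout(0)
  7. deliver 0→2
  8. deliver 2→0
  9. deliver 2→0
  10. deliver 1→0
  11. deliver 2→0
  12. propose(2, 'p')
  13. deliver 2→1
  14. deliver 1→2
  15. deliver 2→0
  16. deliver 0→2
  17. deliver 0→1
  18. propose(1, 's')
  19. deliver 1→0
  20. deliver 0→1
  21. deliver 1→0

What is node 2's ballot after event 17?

6

step 1 timeout(1): 1={cand,b=4,log=-}
step 2 deliver 1→0: 0={foll,b=4,log=-}
step 3 deliver 0→1: 1={lead,b=4,log=-}
step 4 deliver 1→2: 2={foll,b=4,log=-}
step 5 deliver 2→1: —
step 6 timeout(0): 0={cand,b=6,log=-}
step 7 deliver 0→2: 2={foll,b=6,log=-}
step 8 deliver 2→0: 0={lead,b=6,log=-}
step 9 deliver 2→0: —
step 10 deliver 1→0: —
step 11 deliver 2→0: —
step 12 propose(2,'p'): —
step 13 deliver 2→1: —
step 14 deliver 1→2: —
step 15 deliver 2→0: —
step 16 deliver 0→2: —
step 17 deliver 0→1: 1={foll,b=6,log=-}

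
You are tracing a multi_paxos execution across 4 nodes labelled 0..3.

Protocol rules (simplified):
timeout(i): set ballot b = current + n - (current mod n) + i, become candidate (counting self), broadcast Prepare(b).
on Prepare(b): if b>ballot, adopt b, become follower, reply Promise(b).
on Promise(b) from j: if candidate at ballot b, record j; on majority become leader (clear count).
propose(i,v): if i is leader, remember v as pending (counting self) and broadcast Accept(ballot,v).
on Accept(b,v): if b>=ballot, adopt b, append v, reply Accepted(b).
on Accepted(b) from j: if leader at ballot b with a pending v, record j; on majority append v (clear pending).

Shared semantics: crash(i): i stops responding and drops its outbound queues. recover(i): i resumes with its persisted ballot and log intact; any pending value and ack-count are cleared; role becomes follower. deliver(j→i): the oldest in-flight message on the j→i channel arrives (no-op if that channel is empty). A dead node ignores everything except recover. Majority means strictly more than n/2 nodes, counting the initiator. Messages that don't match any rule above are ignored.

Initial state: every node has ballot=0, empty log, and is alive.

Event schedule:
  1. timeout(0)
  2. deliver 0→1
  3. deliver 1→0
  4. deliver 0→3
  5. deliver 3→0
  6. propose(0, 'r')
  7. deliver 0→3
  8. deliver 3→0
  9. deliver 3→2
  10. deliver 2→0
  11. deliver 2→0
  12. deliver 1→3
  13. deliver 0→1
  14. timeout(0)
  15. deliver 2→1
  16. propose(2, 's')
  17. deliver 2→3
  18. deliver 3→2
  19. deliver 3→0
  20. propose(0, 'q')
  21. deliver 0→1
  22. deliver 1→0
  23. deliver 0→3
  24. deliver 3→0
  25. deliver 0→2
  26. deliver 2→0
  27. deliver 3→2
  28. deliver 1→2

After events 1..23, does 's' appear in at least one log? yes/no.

no

[1] timeout(0) → N0(cand b4 [-])
[2] deliver 0→1 → N1(foll b4 [-])
[3] deliver 1→0 → ∅
[4] deliver 0→3 → N3(foll b4 [-])
[5] deliver 3→0 → N0(lead b4 [-])
[6] propose(0,'r') → ∅
[7] deliver 0→3 → N3(foll b4 [r])
[8] deliver 3→0 → ∅
[9] deliver 3→2 → ∅
[10] deliver 2→0 → ∅
[11] deliver 2→0 → ∅
[12] deliver 1→3 → ∅
[13] deliver 0→1 → N1(foll b4 [r])
[14] timeout(0) → N0(cand b8 [-])
[15] deliver 2→1 → ∅
[16] propose(2,'s') → ∅
[17] deliver 2→3 → ∅
[18] deliver 3→2 → ∅
[19] deliver 3→0 → ∅
[20] propose(0,'q') → ∅
[21] deliver 0→1 → N1(foll b8 [r])
[22] deliver 1→0 → ∅
[23] deliver 0→3 → N3(foll b8 [r])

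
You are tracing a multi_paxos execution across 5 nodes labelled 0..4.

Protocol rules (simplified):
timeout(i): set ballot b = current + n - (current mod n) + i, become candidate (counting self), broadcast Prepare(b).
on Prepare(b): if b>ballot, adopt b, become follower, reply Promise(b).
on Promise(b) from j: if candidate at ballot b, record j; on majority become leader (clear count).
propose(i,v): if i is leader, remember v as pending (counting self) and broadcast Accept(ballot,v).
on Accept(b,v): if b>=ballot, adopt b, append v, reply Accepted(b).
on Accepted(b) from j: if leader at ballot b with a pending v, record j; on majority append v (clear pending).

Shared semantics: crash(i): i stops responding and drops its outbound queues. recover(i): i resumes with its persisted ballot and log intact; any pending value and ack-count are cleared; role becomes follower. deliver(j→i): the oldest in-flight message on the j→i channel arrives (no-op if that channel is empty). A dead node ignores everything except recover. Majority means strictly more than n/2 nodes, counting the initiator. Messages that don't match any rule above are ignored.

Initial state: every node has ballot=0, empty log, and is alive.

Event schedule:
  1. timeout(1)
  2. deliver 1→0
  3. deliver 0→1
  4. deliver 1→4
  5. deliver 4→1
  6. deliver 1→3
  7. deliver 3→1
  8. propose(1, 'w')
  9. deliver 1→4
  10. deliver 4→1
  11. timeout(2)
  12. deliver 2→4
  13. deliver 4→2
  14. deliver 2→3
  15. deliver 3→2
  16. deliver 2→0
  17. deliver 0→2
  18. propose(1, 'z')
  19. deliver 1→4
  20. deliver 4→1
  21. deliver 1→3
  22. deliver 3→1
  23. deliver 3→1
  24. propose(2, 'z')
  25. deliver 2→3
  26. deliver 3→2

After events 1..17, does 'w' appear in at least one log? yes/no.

[1] timeout(1) → N1(cand b6 [-])
[2] deliver 1→0 → N0(foll b6 [-])
[3] deliver 0→1 → ∅
[4] deliver 1→4 → N4(foll b6 [-])
[5] deliver 4→1 → N1(lead b6 [-])
[6] deliver 1→3 → N3(foll b6 [-])
[7] deliver 3→1 → ∅
[8] propose(1,'w') → ∅
[9] deliver 1→4 → N4(foll b6 [w])
[10] deliver 4→1 → ∅
[11] timeout(2) → N2(cand b7 [-])
[12] deliver 2→4 → N4(foll b7 [w])
[13] deliver 4→2 → ∅
[14] deliver 2→3 → N3(foll b7 [-])
[15] deliver 3→2 → N2(lead b7 [-])
[16] deliver 2→0 → N0(foll b7 [-])
[17] deliver 0→2 → ∅

yes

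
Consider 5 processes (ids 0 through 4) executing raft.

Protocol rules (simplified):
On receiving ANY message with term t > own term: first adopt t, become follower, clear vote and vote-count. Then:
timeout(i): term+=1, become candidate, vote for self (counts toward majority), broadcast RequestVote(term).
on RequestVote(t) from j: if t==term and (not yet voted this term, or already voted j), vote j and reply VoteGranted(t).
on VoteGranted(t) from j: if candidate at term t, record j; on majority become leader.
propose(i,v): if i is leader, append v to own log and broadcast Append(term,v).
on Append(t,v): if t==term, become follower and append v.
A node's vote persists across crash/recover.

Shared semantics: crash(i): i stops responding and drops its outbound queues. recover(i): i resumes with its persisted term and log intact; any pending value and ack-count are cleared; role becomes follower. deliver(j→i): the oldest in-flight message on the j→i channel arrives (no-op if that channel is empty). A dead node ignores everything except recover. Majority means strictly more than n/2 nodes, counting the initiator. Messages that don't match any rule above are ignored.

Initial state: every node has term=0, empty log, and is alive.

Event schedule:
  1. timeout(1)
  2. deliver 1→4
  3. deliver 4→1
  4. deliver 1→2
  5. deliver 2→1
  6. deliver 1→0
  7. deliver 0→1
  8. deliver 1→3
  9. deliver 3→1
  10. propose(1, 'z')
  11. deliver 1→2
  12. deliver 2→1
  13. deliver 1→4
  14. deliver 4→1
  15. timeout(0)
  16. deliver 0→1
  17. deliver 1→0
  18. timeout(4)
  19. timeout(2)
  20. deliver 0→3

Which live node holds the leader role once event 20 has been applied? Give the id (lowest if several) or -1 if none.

-1

1. timeout(1):  <1:cand t1 ->
2. deliver 1→4:  <4:foll t1 ->
3. deliver 4→1:  nop
4. deliver 1→2:  <2:foll t1 ->
5. deliver 2→1:  <1:lead t1 ->
6. deliver 1→0:  <0:foll t1 ->
7. deliver 0→1:  nop
8. deliver 1→3:  <3:foll t1 ->
9. deliver 3→1:  nop
10. propose(1,'z'):  <1:lead t1 z>
11. deliver 1→2:  <2:foll t1 z>
12. deliver 2→1:  nop
13. deliver 1→4:  <4:foll t1 z>
14. deliver 4→1:  nop
15. timeout(0):  <0:cand t2 ->
16. deliver 0→1:  <1:foll t2 z>
17. deliver 1→0:  nop
18. timeout(4):  <4:cand t2 z>
19. timeout(2):  <2:cand t2 z>
20. deliver 0→3:  <3:foll t2 ->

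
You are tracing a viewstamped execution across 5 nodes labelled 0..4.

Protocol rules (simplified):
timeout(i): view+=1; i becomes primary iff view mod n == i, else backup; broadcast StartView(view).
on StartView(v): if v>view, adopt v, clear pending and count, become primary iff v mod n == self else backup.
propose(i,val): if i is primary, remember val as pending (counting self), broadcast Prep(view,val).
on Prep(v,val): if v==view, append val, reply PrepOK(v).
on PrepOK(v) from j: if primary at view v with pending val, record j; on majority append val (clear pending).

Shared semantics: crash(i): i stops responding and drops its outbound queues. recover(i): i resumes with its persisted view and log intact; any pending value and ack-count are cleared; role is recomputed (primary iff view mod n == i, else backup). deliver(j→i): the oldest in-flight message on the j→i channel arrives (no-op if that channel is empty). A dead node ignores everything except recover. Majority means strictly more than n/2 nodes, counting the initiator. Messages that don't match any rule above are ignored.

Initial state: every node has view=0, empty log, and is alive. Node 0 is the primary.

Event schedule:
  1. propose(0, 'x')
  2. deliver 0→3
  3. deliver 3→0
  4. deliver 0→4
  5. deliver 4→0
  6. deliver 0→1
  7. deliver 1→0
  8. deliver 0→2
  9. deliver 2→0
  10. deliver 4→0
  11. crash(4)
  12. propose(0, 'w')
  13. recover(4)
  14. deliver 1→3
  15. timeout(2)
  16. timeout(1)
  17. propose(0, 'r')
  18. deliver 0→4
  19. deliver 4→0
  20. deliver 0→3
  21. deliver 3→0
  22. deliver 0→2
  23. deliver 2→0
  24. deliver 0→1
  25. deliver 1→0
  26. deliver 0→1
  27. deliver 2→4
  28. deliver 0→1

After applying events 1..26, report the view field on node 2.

1

[1] propose(0,'x') → ∅
[2] deliver 0→3 → N3(back v0 [x])
[3] deliver 3→0 → ∅
[4] deliver 0→4 → N4(back v0 [x])
[5] deliver 4→0 → N0(prim v0 [x])
[6] deliver 0→1 → N1(back v0 [x])
[7] deliver 1→0 → ∅
[8] deliver 0→2 → N2(back v0 [x])
[9] deliver 2→0 → ∅
[10] deliver 4→0 → ∅
[11] crash(4) → N4(✗back v0 [x])
[12] propose(0,'w') → ∅
[13] recover(4) → N4(back v0 [x])
[14] deliver 1→3 → ∅
[15] timeout(2) → N2(back v1 [x])
[16] timeout(1) → N1(prim v1 [x])
[17] propose(0,'r') → ∅
[18] deliver 0→4 → N4(back v0 [x,w])
[19] deliver 4→0 → ∅
[20] deliver 0→3 → N3(back v0 [x,w])
[21] deliver 3→0 → N0(prim v0 [x,r])
[22] deliver 0→2 → ∅
[23] deliver 2→0 → N0(back v1 [x,r])
[24] deliver 0→1 → ∅
[25] deliver 1→0 → ∅
[26] deliver 0→1 → ∅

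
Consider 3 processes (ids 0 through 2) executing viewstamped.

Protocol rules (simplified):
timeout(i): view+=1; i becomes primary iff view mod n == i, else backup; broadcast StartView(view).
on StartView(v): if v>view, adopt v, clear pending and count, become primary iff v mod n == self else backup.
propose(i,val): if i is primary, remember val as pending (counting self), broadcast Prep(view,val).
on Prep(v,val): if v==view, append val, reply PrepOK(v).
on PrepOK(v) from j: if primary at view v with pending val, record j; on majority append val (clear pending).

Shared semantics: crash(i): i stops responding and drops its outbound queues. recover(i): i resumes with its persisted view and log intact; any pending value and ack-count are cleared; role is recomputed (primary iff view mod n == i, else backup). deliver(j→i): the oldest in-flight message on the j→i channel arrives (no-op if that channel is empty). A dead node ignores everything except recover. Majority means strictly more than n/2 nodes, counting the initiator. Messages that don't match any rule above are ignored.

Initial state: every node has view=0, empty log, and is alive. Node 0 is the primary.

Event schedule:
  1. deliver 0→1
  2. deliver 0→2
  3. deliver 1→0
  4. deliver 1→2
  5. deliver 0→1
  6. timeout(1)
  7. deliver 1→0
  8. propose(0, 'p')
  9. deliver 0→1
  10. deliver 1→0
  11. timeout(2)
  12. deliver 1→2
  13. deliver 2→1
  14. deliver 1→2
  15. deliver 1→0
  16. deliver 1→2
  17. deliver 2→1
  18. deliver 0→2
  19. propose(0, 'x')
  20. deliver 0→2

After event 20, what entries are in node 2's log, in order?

empty

1. deliver 0→1:  nop
2. deliver 0→2:  nop
3. deliver 1→0:  nop
4. deliver 1→2:  nop
5. deliver 0→1:  nop
6. timeout(1):  <1:prim v1 ->
7. deliver 1→0:  <0:back v1 ->
8. propose(0,'p'):  nop
9. deliver 0→1:  nop
10. deliver 1→0:  nop
11. timeout(2):  <2:back v1 ->
12. deliver 1→2:  nop
13. deliver 2→1:  nop
14. deliver 1→2:  nop
15. deliver 1→0:  nop
16. deliver 1→2:  nop
17. deliver 2→1:  nop
18. deliver 0→2:  nop
19. propose(0,'x'):  nop
20. deliver 0→2:  nop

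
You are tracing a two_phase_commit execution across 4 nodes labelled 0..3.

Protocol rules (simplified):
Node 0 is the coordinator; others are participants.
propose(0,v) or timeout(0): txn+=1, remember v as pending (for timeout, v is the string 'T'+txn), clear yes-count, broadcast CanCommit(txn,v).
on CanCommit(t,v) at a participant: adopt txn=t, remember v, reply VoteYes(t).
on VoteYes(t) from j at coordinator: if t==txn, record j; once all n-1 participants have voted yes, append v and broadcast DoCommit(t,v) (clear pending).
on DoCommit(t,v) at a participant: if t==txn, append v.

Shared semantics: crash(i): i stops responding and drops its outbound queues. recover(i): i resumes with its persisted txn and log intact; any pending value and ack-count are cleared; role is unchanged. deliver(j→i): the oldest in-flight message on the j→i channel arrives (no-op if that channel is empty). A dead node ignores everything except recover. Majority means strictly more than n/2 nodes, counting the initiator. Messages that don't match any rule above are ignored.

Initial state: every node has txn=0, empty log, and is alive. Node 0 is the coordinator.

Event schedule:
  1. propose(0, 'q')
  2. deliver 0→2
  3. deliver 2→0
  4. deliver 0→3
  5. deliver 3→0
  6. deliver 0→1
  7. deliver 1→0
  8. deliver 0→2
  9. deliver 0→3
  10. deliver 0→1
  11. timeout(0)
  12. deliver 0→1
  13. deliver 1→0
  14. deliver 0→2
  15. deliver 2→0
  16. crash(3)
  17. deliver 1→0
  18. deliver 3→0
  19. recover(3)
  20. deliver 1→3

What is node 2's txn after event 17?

2

step 1 propose(0,'q'): 0={coor,t=1,log=-}
step 2 deliver 0→2: 2={part,t=1,log=-}
step 3 deliver 2→0: —
step 4 deliver 0→3: 3={part,t=1,log=-}
step 5 deliver 3→0: —
step 6 deliver 0→1: 1={part,t=1,log=-}
step 7 deliver 1→0: 0={coor,t=1,log=q}
step 8 deliver 0→2: 2={part,t=1,log=q}
step 9 deliver 0→3: 3={part,t=1,log=q}
step 10 deliver 0→1: 1={part,t=1,log=q}
step 11 timeout(0): 0={coor,t=2,log=q}
step 12 deliver 0→1: 1={part,t=2,log=q}
step 13 deliver 1→0: —
step 14 deliver 0→2: 2={part,t=2,log=q}
step 15 deliver 2→0: —
step 16 crash(3): 3={✗part,t=1,log=q}
step 17 deliver 1→0: —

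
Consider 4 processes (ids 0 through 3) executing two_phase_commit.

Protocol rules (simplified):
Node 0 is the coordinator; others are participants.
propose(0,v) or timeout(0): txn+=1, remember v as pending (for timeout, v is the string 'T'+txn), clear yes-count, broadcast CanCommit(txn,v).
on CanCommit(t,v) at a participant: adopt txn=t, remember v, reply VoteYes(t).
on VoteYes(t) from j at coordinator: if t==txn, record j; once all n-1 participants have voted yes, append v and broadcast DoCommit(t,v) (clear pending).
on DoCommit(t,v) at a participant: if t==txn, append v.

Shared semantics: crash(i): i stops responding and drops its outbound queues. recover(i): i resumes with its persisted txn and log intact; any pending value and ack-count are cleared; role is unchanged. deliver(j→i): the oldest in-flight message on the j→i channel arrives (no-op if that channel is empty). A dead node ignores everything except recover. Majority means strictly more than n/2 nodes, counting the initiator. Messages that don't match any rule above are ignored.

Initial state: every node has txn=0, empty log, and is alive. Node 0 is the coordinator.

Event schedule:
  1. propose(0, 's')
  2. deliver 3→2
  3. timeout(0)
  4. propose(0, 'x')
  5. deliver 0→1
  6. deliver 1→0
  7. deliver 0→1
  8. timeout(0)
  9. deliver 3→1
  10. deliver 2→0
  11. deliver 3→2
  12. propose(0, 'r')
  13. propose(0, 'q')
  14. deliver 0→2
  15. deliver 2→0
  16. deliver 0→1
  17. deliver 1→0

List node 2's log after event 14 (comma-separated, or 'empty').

e1 propose(0,'s'): 0[coor,t=1,-]
e2 deliver 3→2: ·
e3 timeout(0): 0[coor,t=2,-]
e4 propose(0,'x'): 0[coor,t=3,-]
e5 deliver 0→1: 1[part,t=1,-]
e6 deliver 1→0: ·
e7 deliver 0→1: 1[part,t=2,-]
e8 timeout(0): 0[coor,t=4,-]
e9 deliver 3→1: ·
e10 deliver 2→0: ·
e11 deliver 3→2: ·
e12 propose(0,'r'): 0[coor,t=5,-]
e13 propose(0,'q'): 0[coor,t=6,-]
e14 deliver 0→2: 2[part,t=1,-]

empty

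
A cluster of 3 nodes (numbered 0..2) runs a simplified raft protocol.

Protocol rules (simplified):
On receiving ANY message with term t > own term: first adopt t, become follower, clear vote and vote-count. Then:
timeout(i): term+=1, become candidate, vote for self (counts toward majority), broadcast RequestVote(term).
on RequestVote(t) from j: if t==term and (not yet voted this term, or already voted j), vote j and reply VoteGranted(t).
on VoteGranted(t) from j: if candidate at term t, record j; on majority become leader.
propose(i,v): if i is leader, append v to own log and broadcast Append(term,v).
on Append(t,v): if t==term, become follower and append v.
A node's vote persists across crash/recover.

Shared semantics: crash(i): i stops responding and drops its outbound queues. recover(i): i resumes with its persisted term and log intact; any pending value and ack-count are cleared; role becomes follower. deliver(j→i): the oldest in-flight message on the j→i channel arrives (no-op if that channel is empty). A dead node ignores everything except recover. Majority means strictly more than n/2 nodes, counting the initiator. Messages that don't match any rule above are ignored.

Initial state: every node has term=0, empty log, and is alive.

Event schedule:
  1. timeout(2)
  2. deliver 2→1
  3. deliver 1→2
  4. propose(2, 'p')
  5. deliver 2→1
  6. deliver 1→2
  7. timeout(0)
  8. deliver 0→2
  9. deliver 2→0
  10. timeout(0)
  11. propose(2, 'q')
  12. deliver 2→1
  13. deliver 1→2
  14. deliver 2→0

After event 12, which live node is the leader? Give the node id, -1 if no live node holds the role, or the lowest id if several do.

after 1 — timeout(2): n2:cand/t1/[-]
after 2 — deliver 2→1: n1:foll/t1/[-]
after 3 — deliver 1→2: n2:lead/t1/[-]
after 4 — propose(2,'p'): n2:lead/t1/[p]
after 5 — deliver 2→1: n1:foll/t1/[p]
after 6 — deliver 1→2: ·
after 7 — timeout(0): n0:cand/t1/[-]
after 8 — deliver 0→2: ·
after 9 — deliver 2→0: ·
after 10 — timeout(0): n0:cand/t2/[-]
after 11 — propose(2,'q'): n2:lead/t1/[p,q]
after 12 — deliver 2→1: n1:foll/t1/[p,q]

2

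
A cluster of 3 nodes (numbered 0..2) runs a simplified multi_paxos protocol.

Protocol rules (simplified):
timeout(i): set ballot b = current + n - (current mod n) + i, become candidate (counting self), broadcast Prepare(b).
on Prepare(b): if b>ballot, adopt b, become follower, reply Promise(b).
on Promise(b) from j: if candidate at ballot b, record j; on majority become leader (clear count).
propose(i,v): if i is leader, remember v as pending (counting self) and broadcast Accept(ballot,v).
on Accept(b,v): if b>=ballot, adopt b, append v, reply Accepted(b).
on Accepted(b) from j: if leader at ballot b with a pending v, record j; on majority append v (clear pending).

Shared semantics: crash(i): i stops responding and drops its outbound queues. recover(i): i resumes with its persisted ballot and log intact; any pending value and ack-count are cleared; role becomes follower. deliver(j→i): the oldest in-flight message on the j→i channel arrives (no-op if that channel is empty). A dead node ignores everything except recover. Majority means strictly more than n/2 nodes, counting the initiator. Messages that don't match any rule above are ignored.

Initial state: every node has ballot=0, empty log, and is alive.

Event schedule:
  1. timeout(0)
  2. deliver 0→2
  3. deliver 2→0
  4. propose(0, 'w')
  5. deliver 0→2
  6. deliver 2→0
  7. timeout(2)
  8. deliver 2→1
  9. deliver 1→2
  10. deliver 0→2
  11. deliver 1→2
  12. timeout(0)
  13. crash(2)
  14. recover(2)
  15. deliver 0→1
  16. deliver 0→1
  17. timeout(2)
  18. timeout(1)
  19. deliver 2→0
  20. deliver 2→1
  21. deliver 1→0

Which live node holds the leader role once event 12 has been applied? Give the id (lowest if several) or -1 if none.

2

[1] timeout(0) → N0(cand b3 [-])
[2] deliver 0→2 → N2(foll b3 [-])
[3] deliver 2→0 → N0(lead b3 [-])
[4] propose(0,'w') → ∅
[5] deliver 0→2 → N2(foll b3 [w])
[6] deliver 2→0 → N0(lead b3 [w])
[7] timeout(2) → N2(cand b8 [w])
[8] deliver 2→1 → N1(foll b8 [-])
[9] deliver 1→2 → N2(lead b8 [w])
[10] deliver 0→2 → ∅
[11] deliver 1→2 → ∅
[12] timeout(0) → N0(cand b6 [w])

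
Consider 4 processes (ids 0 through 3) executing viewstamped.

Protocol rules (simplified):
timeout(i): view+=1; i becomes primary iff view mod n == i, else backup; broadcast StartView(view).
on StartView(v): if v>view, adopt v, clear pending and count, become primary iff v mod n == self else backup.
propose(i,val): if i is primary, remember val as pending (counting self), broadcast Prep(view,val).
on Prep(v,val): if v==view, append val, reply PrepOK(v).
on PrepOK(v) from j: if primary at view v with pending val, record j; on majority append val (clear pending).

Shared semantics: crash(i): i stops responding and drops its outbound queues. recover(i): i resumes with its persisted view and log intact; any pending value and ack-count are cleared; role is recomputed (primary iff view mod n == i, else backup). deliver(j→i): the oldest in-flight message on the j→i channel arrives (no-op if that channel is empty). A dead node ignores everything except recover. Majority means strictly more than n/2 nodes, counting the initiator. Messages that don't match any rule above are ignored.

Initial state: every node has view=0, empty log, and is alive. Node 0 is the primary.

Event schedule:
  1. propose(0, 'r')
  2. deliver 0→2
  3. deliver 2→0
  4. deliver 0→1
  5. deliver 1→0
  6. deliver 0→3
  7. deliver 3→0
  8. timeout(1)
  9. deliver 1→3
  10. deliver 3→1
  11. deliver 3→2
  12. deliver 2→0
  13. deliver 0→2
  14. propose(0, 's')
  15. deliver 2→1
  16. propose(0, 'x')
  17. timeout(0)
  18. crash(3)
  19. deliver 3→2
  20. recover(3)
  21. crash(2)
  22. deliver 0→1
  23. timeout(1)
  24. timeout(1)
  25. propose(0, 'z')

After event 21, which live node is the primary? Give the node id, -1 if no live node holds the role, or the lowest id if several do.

1

e1 propose(0,'r'): ·
e2 deliver 0→2: 2[back,v=0,r]
e3 deliver 2→0: ·
e4 deliver 0→1: 1[back,v=0,r]
e5 deliver 1→0: 0[prim,v=0,r]
e6 deliver 0→3: 3[back,v=0,r]
e7 deliver 3→0: ·
e8 timeout(1): 1[prim,v=1,r]
e9 deliver 1→3: 3[back,v=1,r]
e10 deliver 3→1: ·
e11 deliver 3→2: ·
e12 deliver 2→0: ·
e13 deliver 0→2: ·
e14 propose(0,'s'): ·
e15 deliver 2→1: ·
e16 propose(0,'x'): ·
e17 timeout(0): 0[back,v=1,r]
e18 crash(3): 3[✗back,v=1,r]
e19 deliver 3→2: ·
e20 recover(3): 3[back,v=1,r]
e21 crash(2): 2[✗back,v=0,r]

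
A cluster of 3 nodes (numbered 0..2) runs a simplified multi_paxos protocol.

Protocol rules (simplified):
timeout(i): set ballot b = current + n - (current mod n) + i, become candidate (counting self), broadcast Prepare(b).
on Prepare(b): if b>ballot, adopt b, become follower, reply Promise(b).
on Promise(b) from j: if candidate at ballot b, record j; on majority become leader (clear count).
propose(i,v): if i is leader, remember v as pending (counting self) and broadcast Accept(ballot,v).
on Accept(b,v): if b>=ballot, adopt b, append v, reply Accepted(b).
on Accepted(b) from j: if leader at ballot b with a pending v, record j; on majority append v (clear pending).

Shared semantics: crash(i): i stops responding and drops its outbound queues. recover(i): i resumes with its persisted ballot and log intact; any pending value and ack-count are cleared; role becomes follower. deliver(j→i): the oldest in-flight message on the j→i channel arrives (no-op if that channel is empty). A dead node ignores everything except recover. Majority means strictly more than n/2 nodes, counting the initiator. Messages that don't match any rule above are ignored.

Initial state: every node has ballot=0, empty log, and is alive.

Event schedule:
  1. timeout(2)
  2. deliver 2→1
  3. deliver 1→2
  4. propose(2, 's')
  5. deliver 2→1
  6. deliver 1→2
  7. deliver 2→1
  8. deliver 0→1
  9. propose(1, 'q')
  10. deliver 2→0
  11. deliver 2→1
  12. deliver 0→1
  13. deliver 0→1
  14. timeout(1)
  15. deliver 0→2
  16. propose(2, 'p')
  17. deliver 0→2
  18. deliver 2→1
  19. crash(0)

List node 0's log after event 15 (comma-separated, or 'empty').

step 1 timeout(2): 2={cand,b=5,log=-}
step 2 deliver 2→1: 1={foll,b=5,log=-}
step 3 deliver 1→2: 2={lead,b=5,log=-}
step 4 propose(2,'s'): —
step 5 deliver 2→1: 1={foll,b=5,log=s}
step 6 deliver 1→2: 2={lead,b=5,log=s}
step 7 deliver 2→1: —
step 8 deliver 0→1: —
step 9 propose(1,'q'): —
step 10 deliver 2→0: 0={foll,b=5,log=-}
step 11 deliver 2→1: —
step 12 deliver 0→1: —
step 13 deliver 0→1: —
step 14 timeout(1): 1={cand,b=7,log=s}
step 15 deliver 0→2: —

empty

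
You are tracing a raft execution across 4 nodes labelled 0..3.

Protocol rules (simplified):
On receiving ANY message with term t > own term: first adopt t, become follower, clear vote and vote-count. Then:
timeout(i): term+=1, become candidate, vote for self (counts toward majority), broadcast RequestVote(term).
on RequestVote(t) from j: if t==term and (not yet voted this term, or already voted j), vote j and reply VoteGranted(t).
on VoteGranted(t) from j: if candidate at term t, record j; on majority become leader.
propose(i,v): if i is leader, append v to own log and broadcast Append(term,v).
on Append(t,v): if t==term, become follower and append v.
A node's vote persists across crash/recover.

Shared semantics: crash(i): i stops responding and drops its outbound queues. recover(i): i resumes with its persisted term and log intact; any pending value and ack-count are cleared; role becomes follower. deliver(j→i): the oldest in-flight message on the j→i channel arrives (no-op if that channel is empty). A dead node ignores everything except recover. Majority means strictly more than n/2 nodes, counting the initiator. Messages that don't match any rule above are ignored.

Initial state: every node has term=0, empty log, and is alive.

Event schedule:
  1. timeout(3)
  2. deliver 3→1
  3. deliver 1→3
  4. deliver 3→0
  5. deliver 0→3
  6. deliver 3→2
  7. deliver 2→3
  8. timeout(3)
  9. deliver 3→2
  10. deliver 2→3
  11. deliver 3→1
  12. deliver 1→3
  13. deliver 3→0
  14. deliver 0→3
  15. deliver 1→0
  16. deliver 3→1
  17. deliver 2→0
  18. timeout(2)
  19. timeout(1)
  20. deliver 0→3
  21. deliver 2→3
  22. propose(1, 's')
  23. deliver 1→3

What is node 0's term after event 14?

step 1 timeout(3): 3={cand,t=1,log=-}
step 2 deliver 3→1: 1={foll,t=1,log=-}
step 3 deliver 1→3: —
step 4 deliver 3→0: 0={foll,t=1,log=-}
step 5 deliver 0→3: 3={lead,t=1,log=-}
step 6 deliver 3→2: 2={foll,t=1,log=-}
step 7 deliver 2→3: —
step 8 timeout(3): 3={cand,t=2,log=-}
step 9 deliver 3→2: 2={foll,t=2,log=-}
step 10 deliver 2→3: —
step 11 deliver 3→1: 1={foll,t=2,log=-}
step 12 deliver 1→3: 3={lead,t=2,log=-}
step 13 deliver 3→0: 0={foll,t=2,log=-}
step 14 deliver 0→3: —

2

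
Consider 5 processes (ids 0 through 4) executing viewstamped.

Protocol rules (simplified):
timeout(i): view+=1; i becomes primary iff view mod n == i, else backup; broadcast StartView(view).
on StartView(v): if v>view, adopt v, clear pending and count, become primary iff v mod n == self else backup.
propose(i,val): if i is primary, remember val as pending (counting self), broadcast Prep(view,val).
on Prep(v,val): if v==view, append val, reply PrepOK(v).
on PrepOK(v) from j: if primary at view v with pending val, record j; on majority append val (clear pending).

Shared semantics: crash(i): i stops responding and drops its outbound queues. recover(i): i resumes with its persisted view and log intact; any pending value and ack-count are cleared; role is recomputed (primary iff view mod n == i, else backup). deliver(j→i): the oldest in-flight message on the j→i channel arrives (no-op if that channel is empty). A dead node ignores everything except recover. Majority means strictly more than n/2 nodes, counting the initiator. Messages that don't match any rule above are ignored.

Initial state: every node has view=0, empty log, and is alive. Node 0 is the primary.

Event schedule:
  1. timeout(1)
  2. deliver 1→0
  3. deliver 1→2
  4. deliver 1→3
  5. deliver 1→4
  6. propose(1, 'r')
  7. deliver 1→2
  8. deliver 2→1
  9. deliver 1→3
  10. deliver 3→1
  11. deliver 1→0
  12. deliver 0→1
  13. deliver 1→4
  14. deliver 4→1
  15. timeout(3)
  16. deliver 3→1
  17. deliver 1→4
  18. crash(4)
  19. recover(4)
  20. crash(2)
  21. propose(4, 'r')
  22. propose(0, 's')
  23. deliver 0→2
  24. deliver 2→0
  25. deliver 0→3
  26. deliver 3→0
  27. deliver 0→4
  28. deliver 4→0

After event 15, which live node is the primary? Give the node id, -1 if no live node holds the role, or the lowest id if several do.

1

step 1 timeout(1): 1={prim,v=1,log=-}
step 2 deliver 1→0: 0={back,v=1,log=-}
step 3 deliver 1→2: 2={back,v=1,log=-}
step 4 deliver 1→3: 3={back,v=1,log=-}
step 5 deliver 1→4: 4={back,v=1,log=-}
step 6 propose(1,'r'): —
step 7 deliver 1→2: 2={back,v=1,log=r}
step 8 deliver 2→1: —
step 9 deliver 1→3: 3={back,v=1,log=r}
step 10 deliver 3→1: 1={prim,v=1,log=r}
step 11 deliver 1→0: 0={back,v=1,log=r}
step 12 deliver 0→1: —
step 13 deliver 1→4: 4={back,v=1,log=r}
step 14 deliver 4→1: —
step 15 timeout(3): 3={back,v=2,log=r}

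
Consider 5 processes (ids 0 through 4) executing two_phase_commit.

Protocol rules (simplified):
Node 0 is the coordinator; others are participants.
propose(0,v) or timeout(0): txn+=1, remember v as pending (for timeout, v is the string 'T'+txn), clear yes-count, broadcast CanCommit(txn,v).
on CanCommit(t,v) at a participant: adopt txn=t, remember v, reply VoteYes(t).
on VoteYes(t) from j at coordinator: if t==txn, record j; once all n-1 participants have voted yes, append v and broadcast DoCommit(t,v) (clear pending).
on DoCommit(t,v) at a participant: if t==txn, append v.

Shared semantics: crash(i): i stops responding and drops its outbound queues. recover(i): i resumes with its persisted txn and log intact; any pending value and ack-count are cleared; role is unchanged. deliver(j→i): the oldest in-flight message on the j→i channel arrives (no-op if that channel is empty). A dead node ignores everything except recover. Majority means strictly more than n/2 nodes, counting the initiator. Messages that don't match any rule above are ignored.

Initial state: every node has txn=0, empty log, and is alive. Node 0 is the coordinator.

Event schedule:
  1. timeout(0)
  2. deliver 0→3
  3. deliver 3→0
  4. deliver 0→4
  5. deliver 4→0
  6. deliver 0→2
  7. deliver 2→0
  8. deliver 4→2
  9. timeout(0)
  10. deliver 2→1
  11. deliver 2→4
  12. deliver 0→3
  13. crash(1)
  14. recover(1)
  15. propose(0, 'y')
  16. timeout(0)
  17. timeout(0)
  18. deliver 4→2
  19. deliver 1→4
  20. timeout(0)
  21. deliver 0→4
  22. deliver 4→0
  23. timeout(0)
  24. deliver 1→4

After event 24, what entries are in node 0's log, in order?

1. timeout(0):  <0:coor t1 ->
2. deliver 0→3:  <3:part t1 ->
3. deliver 3→0:  nop
4. deliver 0→4:  <4:part t1 ->
5. deliver 4→0:  nop
6. deliver 0→2:  <2:part t1 ->
7. deliver 2→0:  nop
8. deliver 4→2:  nop
9. timeout(0):  <0:coor t2 ->
10. deliver 2→1:  nop
11. deliver 2→4:  nop
12. deliver 0→3:  <3:part t2 ->
13. crash(1):  <1:✗part t0 ->
14. recover(1):  <1:part t0 ->
15. propose(0,'y'):  <0:coor t3 ->
16. timeout(0):  <0:coor t4 ->
17. timeout(0):  <0:coor t5 ->
18. deliver 4→2:  nop
19. deliver 1→4:  nop
20. timeout(0):  <0:coor t6 ->
21. deliver 0→4:  <4:part t2 ->
22. deliver 4→0:  nop
23. timeout(0):  <0:coor t7 ->
24. deliver 1→4:  nop

empty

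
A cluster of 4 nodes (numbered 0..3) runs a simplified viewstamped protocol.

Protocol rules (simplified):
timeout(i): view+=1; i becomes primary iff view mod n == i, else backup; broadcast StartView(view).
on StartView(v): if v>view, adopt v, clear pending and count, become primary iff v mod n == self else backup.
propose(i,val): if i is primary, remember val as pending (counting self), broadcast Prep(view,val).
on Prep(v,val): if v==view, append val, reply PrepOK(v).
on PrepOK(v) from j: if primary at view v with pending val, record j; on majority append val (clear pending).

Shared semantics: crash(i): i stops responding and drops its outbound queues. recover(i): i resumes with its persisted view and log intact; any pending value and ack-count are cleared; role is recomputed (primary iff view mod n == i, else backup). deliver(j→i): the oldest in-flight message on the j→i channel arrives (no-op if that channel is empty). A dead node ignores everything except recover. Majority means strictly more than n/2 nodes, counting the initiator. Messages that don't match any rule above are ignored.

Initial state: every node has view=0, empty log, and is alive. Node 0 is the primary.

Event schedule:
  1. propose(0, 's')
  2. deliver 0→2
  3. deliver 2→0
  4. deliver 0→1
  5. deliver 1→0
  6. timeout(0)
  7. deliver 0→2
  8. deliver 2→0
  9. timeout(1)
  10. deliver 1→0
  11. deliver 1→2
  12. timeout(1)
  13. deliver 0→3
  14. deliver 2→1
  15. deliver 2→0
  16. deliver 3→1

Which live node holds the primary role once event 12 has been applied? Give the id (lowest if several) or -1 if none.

-1

after 1 — propose(0,'s'): ·
after 2 — deliver 0→2: n2:back/v0/[s]
after 3 — deliver 2→0: ·
after 4 — deliver 0→1: n1:back/v0/[s]
after 5 — deliver 1→0: n0:prim/v0/[s]
after 6 — timeout(0): n0:back/v1/[s]
after 7 — deliver 0→2: n2:back/v1/[s]
after 8 — deliver 2→0: ·
after 9 — timeout(1): n1:prim/v1/[s]
after 10 — deliver 1→0: ·
after 11 — deliver 1→2: ·
after 12 — timeout(1): n1:back/v2/[s]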